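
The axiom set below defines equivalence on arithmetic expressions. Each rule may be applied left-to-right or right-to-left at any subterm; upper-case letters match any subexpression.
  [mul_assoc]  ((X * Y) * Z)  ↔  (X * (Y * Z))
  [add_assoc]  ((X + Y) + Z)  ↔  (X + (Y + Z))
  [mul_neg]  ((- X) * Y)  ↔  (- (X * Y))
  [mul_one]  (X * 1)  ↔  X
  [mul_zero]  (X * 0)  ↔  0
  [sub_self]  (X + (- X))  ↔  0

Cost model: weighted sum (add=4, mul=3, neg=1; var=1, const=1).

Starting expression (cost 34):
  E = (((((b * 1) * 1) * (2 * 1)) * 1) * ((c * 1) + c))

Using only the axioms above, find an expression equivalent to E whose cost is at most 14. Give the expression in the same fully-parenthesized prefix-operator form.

1. [mul_one →] ((b * 1) * 1)  →  (b * 1);  E = ((((b * 1) * (2 * 1)) * 1) * ((c * 1) + c))
2. [mul_one →] (2 * 1)  →  2;  E = ((((b * 1) * 2) * 1) * ((c * 1) + c))
3. [mul_one →] (b * 1)  →  b;  E = (((b * 2) * 1) * ((c * 1) + c))
4. [mul_one →] ((b * 2) * 1)  →  (b * 2);  E = ((b * 2) * ((c * 1) + c))
5. [mul_one →] (c * 1)  →  c;  cost 14 ≤ 14, done

((b * 2) * (c + c))   [cost 14]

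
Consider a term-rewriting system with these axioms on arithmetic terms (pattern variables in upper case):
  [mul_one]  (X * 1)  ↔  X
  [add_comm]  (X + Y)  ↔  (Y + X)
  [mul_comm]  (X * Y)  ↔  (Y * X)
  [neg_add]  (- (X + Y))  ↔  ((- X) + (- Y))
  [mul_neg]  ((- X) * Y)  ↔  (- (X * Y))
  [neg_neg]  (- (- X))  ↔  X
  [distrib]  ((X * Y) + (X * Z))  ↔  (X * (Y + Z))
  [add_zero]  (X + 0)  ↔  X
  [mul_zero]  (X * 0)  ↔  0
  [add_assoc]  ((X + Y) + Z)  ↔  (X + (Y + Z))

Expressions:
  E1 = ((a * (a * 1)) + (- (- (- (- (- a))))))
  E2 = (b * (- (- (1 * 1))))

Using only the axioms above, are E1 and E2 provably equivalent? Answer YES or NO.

The axioms are sound identities: if E1 ↔* E2 then E1 and E2 evaluate identically under any assignment.
Under a=0, b=1: E1 evaluates to 0, E2 to 1. Distinct ⇒ no rewrite sequence connects them.

NO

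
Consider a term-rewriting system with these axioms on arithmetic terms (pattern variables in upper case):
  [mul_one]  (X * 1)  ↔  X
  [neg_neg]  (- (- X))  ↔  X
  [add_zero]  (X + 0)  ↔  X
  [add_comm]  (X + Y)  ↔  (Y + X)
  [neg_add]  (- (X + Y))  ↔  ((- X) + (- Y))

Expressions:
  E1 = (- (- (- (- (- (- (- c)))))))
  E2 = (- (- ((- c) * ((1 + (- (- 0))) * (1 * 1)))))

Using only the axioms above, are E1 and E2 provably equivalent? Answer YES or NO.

(1) (- (- (- (- (- (- c))))))  =[neg_neg →]=  (- (- (- (- c))))    ⊢ (- (- (- (- (- c)))))
(2) (- (- (- c)))  =[neg_neg →]=  (- c)    ⊢ (- (- (- c)))
(3) (- c)  =[mul_one ←]=  ((- c) * 1)    ⊢ (- (- ((- c) * 1)))
(4) 1  =[mul_one ←]=  (1 * 1)    ⊢ (- (- ((- c) * (1 * 1))))
(5) 1  =[add_zero ←]=  (1 + 0)    ⊢ (- (- ((- c) * ((1 + 0) * 1))))
(6) 1  =[mul_one ←]=  (1 * 1)    ⊢ (- (- ((- c) * ((1 + 0) * (1 * 1)))))
(7) 0  =[neg_neg ←]=  (- (- 0))    ⊢ E2

YES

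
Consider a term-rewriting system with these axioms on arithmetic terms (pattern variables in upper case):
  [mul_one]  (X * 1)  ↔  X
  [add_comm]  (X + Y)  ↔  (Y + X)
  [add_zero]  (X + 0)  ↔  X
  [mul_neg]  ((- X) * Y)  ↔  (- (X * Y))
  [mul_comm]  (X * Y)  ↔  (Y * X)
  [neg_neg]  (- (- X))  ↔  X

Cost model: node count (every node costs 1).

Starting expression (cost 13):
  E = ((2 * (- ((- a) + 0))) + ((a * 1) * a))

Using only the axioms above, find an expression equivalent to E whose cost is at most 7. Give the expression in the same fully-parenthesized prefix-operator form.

step 1: add_zero (→) rewrites ((- a) + 0) into (- a), now ((2 * (- (- a))) + ((a * 1) * a))
step 2: mul_one (→) rewrites (a * 1) into a, now ((2 * (- (- a))) + (a * a))
step 3: neg_neg (→) rewrites (- (- a)) into a, reaching cost 7 (bound 7)

((2 * a) + (a * a))   [cost 7]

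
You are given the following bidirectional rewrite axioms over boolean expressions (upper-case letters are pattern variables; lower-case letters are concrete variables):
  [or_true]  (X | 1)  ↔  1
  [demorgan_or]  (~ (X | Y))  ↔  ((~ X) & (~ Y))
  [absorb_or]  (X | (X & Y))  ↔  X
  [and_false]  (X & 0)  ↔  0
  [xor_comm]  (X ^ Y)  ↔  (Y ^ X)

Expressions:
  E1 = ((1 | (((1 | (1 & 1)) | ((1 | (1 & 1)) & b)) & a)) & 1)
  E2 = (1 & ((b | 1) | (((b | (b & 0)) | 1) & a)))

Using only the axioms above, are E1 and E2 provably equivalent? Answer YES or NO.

YES

1. [absorb_or →] ((1 | (1 & 1)) | ((1 | (1 & 1)) & b))  →  (1 | (1 & 1));  E1 = ((1 | ((1 | (1 & 1)) & a)) & 1)
2. [absorb_or →] (1 | (1 & 1))  →  1;  E1 = ((1 | (1 & a)) & 1)
3. [absorb_or →] (1 | (1 & a))  →  1;  E1 = (1 & 1)
4. [or_true ←] 1  →  (b | 1);  E1 = (1 & (b | 1))
5. [absorb_or ←] (b | 1)  →  ((b | 1) | ((b | 1) & a));  E1 = (1 & ((b | 1) | ((b | 1) & a)))
6. [absorb_or ←] b  →  (b | (b & 0));  this is E2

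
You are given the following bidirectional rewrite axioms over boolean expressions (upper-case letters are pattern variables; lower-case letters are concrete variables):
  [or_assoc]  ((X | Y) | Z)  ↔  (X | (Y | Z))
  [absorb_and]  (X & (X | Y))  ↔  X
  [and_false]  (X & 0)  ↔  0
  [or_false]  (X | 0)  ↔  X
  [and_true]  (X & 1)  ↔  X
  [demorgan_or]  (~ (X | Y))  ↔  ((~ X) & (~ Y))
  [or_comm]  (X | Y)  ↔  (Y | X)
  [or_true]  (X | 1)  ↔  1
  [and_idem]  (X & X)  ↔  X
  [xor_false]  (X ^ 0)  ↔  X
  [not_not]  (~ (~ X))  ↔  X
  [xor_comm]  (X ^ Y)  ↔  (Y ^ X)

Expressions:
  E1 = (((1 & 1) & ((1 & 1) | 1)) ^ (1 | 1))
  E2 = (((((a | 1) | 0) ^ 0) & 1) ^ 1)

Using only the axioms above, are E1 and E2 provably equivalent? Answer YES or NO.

YES

step 1: absorb_and (→) rewrites ((1 & 1) & ((1 & 1) | 1)) into (1 & 1), now ((1 & 1) ^ (1 | 1))
step 2: or_true (→) rewrites (1 | 1) into 1, now ((1 & 1) ^ 1)
step 3: and_true (→) rewrites (1 & 1) into 1, now (1 ^ 1)
step 4: or_true (←) rewrites 1 into (a | 1), now ((a | 1) ^ 1)
step 5: and_true (←) rewrites (a | 1) into ((a | 1) & 1), now (((a | 1) & 1) ^ 1)
step 6: or_false (←) rewrites (a | 1) into ((a | 1) | 0), now ((((a | 1) | 0) & 1) ^ 1)
step 7: xor_false (←) rewrites ((a | 1) | 0) into (((a | 1) | 0) ^ 0), which is E2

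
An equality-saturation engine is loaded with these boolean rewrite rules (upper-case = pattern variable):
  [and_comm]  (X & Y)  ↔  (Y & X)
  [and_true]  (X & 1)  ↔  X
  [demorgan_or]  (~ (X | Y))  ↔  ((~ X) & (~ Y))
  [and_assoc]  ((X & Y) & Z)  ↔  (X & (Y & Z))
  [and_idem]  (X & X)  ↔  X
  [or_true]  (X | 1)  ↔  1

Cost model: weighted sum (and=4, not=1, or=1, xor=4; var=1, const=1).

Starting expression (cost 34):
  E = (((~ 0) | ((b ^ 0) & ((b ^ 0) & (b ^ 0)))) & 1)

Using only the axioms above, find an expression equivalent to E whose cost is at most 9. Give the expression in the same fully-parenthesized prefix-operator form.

((~ 0) | (b ^ 0))   [cost 9]

step 1: and_idem (→) rewrites ((b ^ 0) & (b ^ 0)) into (b ^ 0), now (((~ 0) | ((b ^ 0) & (b ^ 0))) & 1)
step 2: and_idem (→) rewrites ((b ^ 0) & (b ^ 0)) into (b ^ 0), now (((~ 0) | (b ^ 0)) & 1)
step 3: and_true (→) rewrites (((~ 0) | (b ^ 0)) & 1) into ((~ 0) | (b ^ 0)), reaching cost 9 (bound 9)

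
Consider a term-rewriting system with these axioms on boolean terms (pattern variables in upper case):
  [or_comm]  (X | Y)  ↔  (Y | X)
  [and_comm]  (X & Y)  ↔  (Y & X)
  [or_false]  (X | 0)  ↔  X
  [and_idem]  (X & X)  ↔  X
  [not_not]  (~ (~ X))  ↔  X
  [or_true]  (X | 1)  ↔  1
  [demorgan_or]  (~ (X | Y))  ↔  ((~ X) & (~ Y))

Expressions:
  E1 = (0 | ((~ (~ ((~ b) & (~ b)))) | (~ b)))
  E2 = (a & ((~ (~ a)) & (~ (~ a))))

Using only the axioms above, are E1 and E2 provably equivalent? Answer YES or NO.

Every axiom is a valid identity, so a rewrite proof would force E1 and E2 to agree under every assignment.
At a=0, b=0: E1 = 1 but E2 = 0; they differ, so no derivation exists.

NO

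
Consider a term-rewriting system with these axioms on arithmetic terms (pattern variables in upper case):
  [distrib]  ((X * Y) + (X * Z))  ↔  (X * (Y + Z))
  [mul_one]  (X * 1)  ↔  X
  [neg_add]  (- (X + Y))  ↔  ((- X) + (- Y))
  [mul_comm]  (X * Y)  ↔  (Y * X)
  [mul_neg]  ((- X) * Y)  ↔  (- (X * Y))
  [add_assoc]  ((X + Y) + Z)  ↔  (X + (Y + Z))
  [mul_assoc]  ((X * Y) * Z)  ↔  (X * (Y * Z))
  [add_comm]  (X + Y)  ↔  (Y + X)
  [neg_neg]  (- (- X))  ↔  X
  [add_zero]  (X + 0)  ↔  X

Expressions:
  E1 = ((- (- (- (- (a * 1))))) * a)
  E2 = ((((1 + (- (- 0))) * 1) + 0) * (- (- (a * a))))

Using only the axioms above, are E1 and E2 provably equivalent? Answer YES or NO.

1. [mul_one →] (a * 1)  →  a;  E1 = ((- (- (- (- a)))) * a)
2. [neg_neg →] (- (- a))  →  a;  E1 = ((- (- a)) * a)
3. [neg_neg →] (- (- a))  →  a;  E1 = (a * a)
4. [mul_one ←] (a * a)  →  ((a * a) * 1)
5. [mul_comm →] ((a * a) * 1)  →  (1 * (a * a))
6. [neg_neg ←] (a * a)  →  (- (- (a * a)));  E1 = (1 * (- (- (a * a))))
7. [mul_one ←] 1  →  (1 * 1);  E1 = ((1 * 1) * (- (- (a * a))))
8. [add_zero ←] (1 * 1)  →  ((1 * 1) + 0);  E1 = (((1 * 1) + 0) * (- (- (a * a))))
9. [add_zero ←] 1  →  (1 + 0);  E1 = ((((1 + 0) * 1) + 0) * (- (- (a * a))))
10. [neg_neg ←] 0  →  (- (- 0));  this is E2

YES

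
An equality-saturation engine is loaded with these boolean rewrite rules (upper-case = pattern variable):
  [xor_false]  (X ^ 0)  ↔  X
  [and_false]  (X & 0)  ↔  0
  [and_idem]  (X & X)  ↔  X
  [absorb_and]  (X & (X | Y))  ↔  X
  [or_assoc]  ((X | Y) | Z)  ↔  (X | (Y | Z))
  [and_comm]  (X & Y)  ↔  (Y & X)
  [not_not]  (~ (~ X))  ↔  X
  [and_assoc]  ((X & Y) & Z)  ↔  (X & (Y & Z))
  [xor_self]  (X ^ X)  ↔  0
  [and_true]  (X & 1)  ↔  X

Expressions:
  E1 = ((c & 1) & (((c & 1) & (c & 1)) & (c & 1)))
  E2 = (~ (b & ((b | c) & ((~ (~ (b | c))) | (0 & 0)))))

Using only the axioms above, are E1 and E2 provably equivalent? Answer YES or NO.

NO

The axioms are sound identities: if E1 ↔* E2 then E1 and E2 evaluate identically under any assignment.
Under b=0, c=0: E1 evaluates to 0, E2 to 1. Distinct ⇒ no rewrite sequence connects them.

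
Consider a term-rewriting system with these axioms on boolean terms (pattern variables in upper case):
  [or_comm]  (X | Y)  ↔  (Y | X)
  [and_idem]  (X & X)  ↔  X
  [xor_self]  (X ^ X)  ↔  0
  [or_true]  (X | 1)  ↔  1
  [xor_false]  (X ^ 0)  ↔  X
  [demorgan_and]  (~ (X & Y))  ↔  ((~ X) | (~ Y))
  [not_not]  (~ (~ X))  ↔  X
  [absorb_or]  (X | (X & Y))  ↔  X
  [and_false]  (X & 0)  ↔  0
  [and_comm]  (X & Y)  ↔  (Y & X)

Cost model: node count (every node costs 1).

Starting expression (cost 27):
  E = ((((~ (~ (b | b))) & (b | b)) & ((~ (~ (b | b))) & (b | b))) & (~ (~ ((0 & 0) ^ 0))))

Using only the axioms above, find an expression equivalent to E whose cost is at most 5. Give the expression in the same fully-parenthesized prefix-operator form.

step 1: and_idem (→) rewrites (((~ (~ (b | b))) & (b | b)) & ((~ (~ (b | b))) & (b | b))) into ((~ (~ (b | b))) & (b | b)), now (((~ (~ (b | b))) & (b | b)) & (~ (~ ((0 & 0) ^ 0))))
step 2: and_comm (→) rewrites ((~ (~ (b | b))) & (b | b)) into ((b | b) & (~ (~ (b | b)))), now (((b | b) & (~ (~ (b | b)))) & (~ (~ ((0 & 0) ^ 0))))
step 3: not_not (→) rewrites (~ (~ ((0 & 0) ^ 0))) into ((0 & 0) ^ 0), now (((b | b) & (~ (~ (b | b)))) & ((0 & 0) ^ 0))
step 4: xor_false (→) rewrites ((0 & 0) ^ 0) into (0 & 0), now (((b | b) & (~ (~ (b | b)))) & (0 & 0))
step 5: not_not (→) rewrites (~ (~ (b | b))) into (b | b), now (((b | b) & (b | b)) & (0 & 0))
step 6: and_idem (→) rewrites ((b | b) & (b | b)) into (b | b), now ((b | b) & (0 & 0))
step 7: and_idem (→) rewrites (0 & 0) into 0, reaching cost 5 (bound 5)

((b | b) & 0)   [cost 5]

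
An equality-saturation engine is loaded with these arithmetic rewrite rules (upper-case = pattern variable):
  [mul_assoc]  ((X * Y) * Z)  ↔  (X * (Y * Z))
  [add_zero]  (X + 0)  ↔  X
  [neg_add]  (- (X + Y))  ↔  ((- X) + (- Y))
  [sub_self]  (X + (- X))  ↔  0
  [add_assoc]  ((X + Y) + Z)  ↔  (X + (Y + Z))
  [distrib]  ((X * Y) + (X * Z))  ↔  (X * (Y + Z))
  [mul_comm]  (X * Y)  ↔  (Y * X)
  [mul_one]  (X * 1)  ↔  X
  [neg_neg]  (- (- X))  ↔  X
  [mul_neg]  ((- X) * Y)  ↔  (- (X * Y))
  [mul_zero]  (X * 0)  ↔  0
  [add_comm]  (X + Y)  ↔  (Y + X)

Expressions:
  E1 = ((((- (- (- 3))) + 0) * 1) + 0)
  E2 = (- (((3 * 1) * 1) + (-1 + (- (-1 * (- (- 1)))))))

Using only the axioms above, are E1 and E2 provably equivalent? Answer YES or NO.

YES

step 1: add_zero (→) rewrites ((((- (- (- 3))) + 0) * 1) + 0) into (((- (- (- 3))) + 0) * 1)
step 2: mul_one (→) rewrites (((- (- (- 3))) + 0) * 1) into ((- (- (- 3))) + 0)
step 3: neg_neg (→) rewrites (- (- 3)) into 3, now ((- 3) + 0)
step 4: add_zero (→) rewrites ((- 3) + 0) into (- 3)
step 5: add_zero (←) rewrites 3 into (3 + 0), now (- (3 + 0))
step 6: sub_self (←) rewrites 0 into (-1 + (- -1)), now (- (3 + (-1 + (- -1))))
step 7: mul_one (←) rewrites -1 into (-1 * 1), now (- (3 + (-1 + (- (-1 * 1)))))
step 8: mul_one (←) rewrites 3 into (3 * 1), now (- ((3 * 1) + (-1 + (- (-1 * 1)))))
step 9: mul_one (←) rewrites 3 into (3 * 1), now (- (((3 * 1) * 1) + (-1 + (- (-1 * 1)))))
step 10: neg_neg (←) rewrites 1 into (- (- 1)), which is E2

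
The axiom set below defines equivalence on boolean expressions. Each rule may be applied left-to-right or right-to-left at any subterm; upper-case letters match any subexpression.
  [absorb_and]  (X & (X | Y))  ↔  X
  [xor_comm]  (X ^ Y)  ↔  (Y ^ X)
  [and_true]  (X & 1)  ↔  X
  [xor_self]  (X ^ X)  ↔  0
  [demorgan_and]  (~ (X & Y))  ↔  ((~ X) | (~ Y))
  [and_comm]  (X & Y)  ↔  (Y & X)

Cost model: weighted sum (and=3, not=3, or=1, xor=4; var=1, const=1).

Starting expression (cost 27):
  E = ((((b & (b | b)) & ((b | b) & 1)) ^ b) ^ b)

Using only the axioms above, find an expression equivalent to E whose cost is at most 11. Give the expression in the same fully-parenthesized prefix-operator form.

(1) ((b | b) & 1)  =[and_true →]=  (b | b)    ⊢ ((((b & (b | b)) & (b | b)) ^ b) ^ b)
(2) (b & (b | b))  =[absorb_and →]=  b    ⊢ (((b & (b | b)) ^ b) ^ b)
(3) (b & (b | b))  =[absorb_and →]=  b    ⊢ cost 11, within 11

((b ^ b) ^ b)   [cost 11]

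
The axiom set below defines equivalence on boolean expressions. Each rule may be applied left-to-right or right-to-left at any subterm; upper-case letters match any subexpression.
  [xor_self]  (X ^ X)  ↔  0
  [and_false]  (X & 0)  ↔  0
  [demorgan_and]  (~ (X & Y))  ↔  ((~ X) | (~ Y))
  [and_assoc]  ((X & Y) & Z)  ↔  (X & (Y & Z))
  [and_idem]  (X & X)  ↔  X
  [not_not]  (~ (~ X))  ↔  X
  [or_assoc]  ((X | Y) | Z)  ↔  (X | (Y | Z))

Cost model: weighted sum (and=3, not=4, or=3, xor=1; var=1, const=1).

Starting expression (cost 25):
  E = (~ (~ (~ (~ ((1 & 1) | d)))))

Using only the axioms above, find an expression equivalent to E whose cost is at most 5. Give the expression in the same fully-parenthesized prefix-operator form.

(1 | d)   [cost 5]

step 1: and_idem (→) rewrites (1 & 1) into 1, now (~ (~ (~ (~ (1 | d)))))
step 2: not_not (→) rewrites (~ (~ (~ (~ (1 | d))))) into (~ (~ (1 | d)))
step 3: not_not (→) rewrites (~ (~ (1 | d))) into (1 | d), reaching cost 5 (bound 5)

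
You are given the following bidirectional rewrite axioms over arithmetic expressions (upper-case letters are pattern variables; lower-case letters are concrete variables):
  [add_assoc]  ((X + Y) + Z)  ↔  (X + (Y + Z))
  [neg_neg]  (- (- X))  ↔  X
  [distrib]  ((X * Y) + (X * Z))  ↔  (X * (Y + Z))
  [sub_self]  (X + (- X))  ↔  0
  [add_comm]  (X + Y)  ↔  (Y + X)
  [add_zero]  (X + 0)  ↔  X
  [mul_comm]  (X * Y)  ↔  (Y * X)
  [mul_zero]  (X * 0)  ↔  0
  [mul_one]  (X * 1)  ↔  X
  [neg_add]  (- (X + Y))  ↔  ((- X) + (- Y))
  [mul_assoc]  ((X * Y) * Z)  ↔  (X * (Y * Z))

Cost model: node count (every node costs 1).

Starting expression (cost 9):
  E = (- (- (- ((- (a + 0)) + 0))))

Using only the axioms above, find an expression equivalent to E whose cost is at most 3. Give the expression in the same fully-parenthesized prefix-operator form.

1. [neg_neg →] (- (- (- ((- (a + 0)) + 0))))  →  (- ((- (a + 0)) + 0))
2. [add_zero →] ((- (a + 0)) + 0)  →  (- (a + 0));  E = (- (- (a + 0)))
3. [add_zero →] (a + 0)  →  a;  cost 3 ≤ 3, done

(- (- a))   [cost 3]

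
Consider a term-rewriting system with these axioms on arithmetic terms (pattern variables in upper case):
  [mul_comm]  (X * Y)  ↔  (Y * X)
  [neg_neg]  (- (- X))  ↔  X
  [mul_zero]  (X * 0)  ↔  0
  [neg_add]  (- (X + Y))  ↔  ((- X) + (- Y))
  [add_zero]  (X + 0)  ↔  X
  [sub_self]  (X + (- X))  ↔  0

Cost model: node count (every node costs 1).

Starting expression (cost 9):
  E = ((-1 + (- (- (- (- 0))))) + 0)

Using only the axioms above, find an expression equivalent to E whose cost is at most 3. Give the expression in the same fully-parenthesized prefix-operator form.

(-1 + 0)   [cost 3]

1. [neg_neg →] (- (- (- 0)))  →  (- 0);  E = ((-1 + (- (- 0))) + 0)
2. [neg_neg →] (- (- 0))  →  0;  E = ((-1 + 0) + 0)
3. [add_zero →] ((-1 + 0) + 0)  →  (-1 + 0);  cost 3 ≤ 3, done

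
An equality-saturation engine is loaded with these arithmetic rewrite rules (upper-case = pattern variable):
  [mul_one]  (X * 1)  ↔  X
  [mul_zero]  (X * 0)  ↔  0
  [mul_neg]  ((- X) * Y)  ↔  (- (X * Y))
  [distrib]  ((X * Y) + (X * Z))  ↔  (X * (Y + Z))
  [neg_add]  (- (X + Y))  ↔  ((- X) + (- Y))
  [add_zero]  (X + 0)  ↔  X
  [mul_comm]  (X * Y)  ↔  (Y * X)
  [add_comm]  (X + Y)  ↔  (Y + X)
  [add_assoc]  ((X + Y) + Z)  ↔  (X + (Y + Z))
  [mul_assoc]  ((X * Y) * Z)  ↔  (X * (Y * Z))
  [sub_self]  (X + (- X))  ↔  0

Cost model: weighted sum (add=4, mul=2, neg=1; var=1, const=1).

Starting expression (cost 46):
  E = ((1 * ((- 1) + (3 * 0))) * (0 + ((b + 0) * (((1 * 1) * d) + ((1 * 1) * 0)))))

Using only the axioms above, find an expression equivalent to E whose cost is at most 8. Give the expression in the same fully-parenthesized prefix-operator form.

((d * b) * (- 1))   [cost 8]

(1) (((1 * 1) * d) + ((1 * 1) * 0))  =[distrib →]=  ((1 * 1) * (d + 0))    ⊢ ((1 * ((- 1) + (3 * 0))) * (0 + ((b + 0) * ((1 * 1) * (d + 0)))))
(2) (0 + ((b + 0) * ((1 * 1) * (d + 0))))  =[add_comm →]=  (((b + 0) * ((1 * 1) * (d + 0))) + 0)    ⊢ ((1 * ((- 1) + (3 * 0))) * (((b + 0) * ((1 * 1) * (d + 0))) + 0))
(3) (d + 0)  =[add_zero →]=  d    ⊢ ((1 * ((- 1) + (3 * 0))) * (((b + 0) * ((1 * 1) * d)) + 0))
(4) (1 * ((- 1) + (3 * 0)))  =[mul_comm →]=  (((- 1) + (3 * 0)) * 1)    ⊢ ((((- 1) + (3 * 0)) * 1) * (((b + 0) * ((1 * 1) * d)) + 0))
(5) ((((- 1) + (3 * 0)) * 1) * (((b + 0) * ((1 * 1) * d)) + 0))  =[mul_comm →]=  ((((b + 0) * ((1 * 1) * d)) + 0) * (((- 1) + (3 * 0)) * 1))
(6) (3 * 0)  =[mul_zero →]=  0    ⊢ ((((b + 0) * ((1 * 1) * d)) + 0) * (((- 1) + 0) * 1))
(7) ((- 1) + 0)  =[add_zero →]=  (- 1)    ⊢ ((((b + 0) * ((1 * 1) * d)) + 0) * ((- 1) * 1))
(8) ((- 1) * 1)  =[mul_one →]=  (- 1)    ⊢ ((((b + 0) * ((1 * 1) * d)) + 0) * (- 1))
(9) (((b + 0) * ((1 * 1) * d)) + 0)  =[add_zero →]=  ((b + 0) * ((1 * 1) * d))    ⊢ (((b + 0) * ((1 * 1) * d)) * (- 1))
(10) (1 * 1)  =[mul_one →]=  1    ⊢ (((b + 0) * (1 * d)) * (- 1))
(11) (1 * d)  =[mul_comm →]=  (d * 1)    ⊢ (((b + 0) * (d * 1)) * (- 1))
(12) ((b + 0) * (d * 1))  =[mul_comm →]=  ((d * 1) * (b + 0))    ⊢ (((d * 1) * (b + 0)) * (- 1))
(13) (b + 0)  =[add_zero →]=  b    ⊢ (((d * 1) * b) * (- 1))
(14) (d * 1)  =[mul_one →]=  d    ⊢ cost 8, within 8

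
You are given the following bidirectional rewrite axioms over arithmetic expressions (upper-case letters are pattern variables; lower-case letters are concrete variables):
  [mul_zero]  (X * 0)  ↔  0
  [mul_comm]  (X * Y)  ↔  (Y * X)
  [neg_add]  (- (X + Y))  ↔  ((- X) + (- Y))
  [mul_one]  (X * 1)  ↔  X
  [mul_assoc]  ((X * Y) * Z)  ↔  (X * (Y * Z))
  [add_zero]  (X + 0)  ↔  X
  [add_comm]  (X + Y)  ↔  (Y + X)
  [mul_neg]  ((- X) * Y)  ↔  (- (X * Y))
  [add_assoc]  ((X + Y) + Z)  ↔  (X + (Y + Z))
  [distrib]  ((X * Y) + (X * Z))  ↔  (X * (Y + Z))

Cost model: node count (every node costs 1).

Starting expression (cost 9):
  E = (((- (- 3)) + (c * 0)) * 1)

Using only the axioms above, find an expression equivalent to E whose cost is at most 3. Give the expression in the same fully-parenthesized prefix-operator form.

(1) (c * 0)  =[mul_zero →]=  0    ⊢ (((- (- 3)) + 0) * 1)
(2) ((- (- 3)) + 0)  =[add_zero →]=  (- (- 3))    ⊢ ((- (- 3)) * 1)
(3) ((- (- 3)) * 1)  =[mul_one →]=  (- (- 3))    ⊢ cost 3, within 3

(- (- 3))   [cost 3]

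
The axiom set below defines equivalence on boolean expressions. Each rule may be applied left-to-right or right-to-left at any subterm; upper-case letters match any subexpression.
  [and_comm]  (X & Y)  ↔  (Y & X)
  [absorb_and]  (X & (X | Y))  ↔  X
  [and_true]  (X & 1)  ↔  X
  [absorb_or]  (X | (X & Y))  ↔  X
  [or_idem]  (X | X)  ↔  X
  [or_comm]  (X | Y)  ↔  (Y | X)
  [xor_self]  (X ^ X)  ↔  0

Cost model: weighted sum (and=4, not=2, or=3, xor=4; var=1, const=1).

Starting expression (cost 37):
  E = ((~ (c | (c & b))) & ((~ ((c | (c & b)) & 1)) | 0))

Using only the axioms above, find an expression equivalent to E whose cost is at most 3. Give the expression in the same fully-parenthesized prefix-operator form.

(1) ((c | (c & b)) & 1)  =[and_true →]=  (c | (c & b))    ⊢ ((~ (c | (c & b))) & ((~ (c | (c & b))) | 0))
(2) ((~ (c | (c & b))) & ((~ (c | (c & b))) | 0))  =[absorb_and →]=  (~ (c | (c & b)))
(3) (c | (c & b))  =[absorb_or →]=  c    ⊢ cost 3, within 3

(~ c)   [cost 3]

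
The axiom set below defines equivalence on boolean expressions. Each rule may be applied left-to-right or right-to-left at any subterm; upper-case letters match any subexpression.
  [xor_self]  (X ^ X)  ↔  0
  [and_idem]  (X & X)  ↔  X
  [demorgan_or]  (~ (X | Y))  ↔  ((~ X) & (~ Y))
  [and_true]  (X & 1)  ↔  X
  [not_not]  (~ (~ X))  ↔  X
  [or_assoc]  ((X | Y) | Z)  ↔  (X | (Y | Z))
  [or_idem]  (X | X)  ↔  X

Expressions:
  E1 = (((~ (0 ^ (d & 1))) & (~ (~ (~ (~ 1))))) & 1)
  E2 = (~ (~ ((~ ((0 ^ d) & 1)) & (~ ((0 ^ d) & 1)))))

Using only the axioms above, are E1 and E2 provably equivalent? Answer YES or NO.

YES

1. [and_true →] (((~ (0 ^ (d & 1))) & (~ (~ (~ (~ 1))))) & 1)  →  ((~ (0 ^ (d & 1))) & (~ (~ (~ (~ 1)))))
2. [not_not →] (~ (~ (~ 1)))  →  (~ 1);  E1 = ((~ (0 ^ (d & 1))) & (~ (~ 1)))
3. [not_not →] (~ (~ 1))  →  1;  E1 = ((~ (0 ^ (d & 1))) & 1)
4. [and_true →] ((~ (0 ^ (d & 1))) & 1)  →  (~ (0 ^ (d & 1)))
5. [and_true →] (d & 1)  →  d;  E1 = (~ (0 ^ d))
6. [and_true ←] (0 ^ d)  →  ((0 ^ d) & 1);  E1 = (~ ((0 ^ d) & 1))
7. [and_idem ←] (~ ((0 ^ d) & 1))  →  ((~ ((0 ^ d) & 1)) & (~ ((0 ^ d) & 1)))
8. [not_not ←] ((~ ((0 ^ d) & 1)) & (~ ((0 ^ d) & 1)))  →  (~ (~ ((~ ((0 ^ d) & 1)) & (~ ((0 ^ d) & 1)))));  this is E2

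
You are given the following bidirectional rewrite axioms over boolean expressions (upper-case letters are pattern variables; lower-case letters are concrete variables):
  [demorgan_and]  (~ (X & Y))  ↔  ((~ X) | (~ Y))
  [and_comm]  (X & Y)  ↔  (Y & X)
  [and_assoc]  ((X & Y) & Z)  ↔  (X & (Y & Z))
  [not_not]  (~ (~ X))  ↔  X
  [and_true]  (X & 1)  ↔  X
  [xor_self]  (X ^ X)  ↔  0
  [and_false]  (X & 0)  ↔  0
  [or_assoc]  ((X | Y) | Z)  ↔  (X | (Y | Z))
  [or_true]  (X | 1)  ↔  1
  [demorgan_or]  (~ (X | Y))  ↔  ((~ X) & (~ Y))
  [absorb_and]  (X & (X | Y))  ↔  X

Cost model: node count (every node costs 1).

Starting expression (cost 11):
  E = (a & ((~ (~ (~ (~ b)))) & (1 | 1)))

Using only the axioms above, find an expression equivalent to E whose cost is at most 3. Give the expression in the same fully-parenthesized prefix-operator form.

(a & b)   [cost 3]

step 1: not_not (→) rewrites (~ (~ (~ (~ b)))) into (~ (~ b)), now (a & ((~ (~ b)) & (1 | 1)))
step 2: or_true (→) rewrites (1 | 1) into 1, now (a & ((~ (~ b)) & 1))
step 3: and_true (→) rewrites ((~ (~ b)) & 1) into (~ (~ b)), now (a & (~ (~ b)))
step 4: not_not (→) rewrites (~ (~ b)) into b, reaching cost 3 (bound 3)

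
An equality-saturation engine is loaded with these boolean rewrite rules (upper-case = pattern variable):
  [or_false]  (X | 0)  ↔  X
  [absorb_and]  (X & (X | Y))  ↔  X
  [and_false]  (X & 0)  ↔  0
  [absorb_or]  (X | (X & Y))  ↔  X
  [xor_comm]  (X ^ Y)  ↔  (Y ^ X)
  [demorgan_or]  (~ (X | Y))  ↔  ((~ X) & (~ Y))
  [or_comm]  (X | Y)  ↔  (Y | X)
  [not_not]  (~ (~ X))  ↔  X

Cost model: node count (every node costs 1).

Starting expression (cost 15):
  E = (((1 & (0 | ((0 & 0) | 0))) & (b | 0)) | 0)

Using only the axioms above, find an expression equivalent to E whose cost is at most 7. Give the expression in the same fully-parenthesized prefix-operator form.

step 1: or_false (→) rewrites ((0 & 0) | 0) into (0 & 0), now (((1 & (0 | (0 & 0))) & (b | 0)) | 0)
step 2: absorb_or (→) rewrites (0 | (0 & 0)) into 0, now (((1 & 0) & (b | 0)) | 0)
step 3: or_false (→) rewrites (((1 & 0) & (b | 0)) | 0) into ((1 & 0) & (b | 0)), reaching cost 7 (bound 7)

((1 & 0) & (b | 0))   [cost 7]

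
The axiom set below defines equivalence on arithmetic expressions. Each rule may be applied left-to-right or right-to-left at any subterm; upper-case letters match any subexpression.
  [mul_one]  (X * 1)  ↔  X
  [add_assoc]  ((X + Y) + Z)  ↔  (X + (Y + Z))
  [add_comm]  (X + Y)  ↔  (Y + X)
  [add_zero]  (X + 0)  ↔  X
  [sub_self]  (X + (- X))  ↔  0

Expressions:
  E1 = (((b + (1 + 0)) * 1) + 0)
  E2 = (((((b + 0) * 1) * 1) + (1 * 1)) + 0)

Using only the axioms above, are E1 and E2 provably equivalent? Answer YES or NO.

YES

(1) ((b + (1 + 0)) * 1)  =[mul_one →]=  (b + (1 + 0))    ⊢ ((b + (1 + 0)) + 0)
(2) (1 + 0)  =[add_zero →]=  1    ⊢ ((b + 1) + 0)
(3) ((b + 1) + 0)  =[add_zero →]=  (b + 1)
(4) 1  =[mul_one ←]=  (1 * 1)    ⊢ (b + (1 * 1))
(5) b  =[add_zero ←]=  (b + 0)    ⊢ ((b + 0) + (1 * 1))
(6) (b + 0)  =[mul_one ←]=  ((b + 0) * 1)    ⊢ (((b + 0) * 1) + (1 * 1))
(7) (((b + 0) * 1) + (1 * 1))  =[add_zero ←]=  ((((b + 0) * 1) + (1 * 1)) + 0)
(8) ((b + 0) * 1)  =[mul_one ←]=  (((b + 0) * 1) * 1)    ⊢ E2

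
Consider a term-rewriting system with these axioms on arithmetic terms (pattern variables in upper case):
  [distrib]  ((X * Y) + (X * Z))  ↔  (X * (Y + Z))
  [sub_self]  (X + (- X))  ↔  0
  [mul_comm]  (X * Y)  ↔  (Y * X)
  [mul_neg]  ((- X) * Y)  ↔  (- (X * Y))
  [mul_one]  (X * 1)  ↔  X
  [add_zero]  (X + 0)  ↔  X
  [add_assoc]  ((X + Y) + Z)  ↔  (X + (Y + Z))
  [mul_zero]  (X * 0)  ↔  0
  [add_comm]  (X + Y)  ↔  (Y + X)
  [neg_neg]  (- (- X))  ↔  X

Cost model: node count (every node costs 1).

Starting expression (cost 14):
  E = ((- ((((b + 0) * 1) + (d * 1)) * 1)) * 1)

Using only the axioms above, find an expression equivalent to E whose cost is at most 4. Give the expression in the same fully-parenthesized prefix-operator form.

(- (b + d))   [cost 4]

step 1: mul_one (→) rewrites ((((b + 0) * 1) + (d * 1)) * 1) into (((b + 0) * 1) + (d * 1)), now ((- (((b + 0) * 1) + (d * 1))) * 1)
step 2: mul_one (→) rewrites ((- (((b + 0) * 1) + (d * 1))) * 1) into (- (((b + 0) * 1) + (d * 1)))
step 3: add_zero (→) rewrites (b + 0) into b, now (- ((b * 1) + (d * 1)))
step 4: mul_one (→) rewrites (b * 1) into b, now (- (b + (d * 1)))
step 5: mul_one (→) rewrites (d * 1) into d, reaching cost 4 (bound 4)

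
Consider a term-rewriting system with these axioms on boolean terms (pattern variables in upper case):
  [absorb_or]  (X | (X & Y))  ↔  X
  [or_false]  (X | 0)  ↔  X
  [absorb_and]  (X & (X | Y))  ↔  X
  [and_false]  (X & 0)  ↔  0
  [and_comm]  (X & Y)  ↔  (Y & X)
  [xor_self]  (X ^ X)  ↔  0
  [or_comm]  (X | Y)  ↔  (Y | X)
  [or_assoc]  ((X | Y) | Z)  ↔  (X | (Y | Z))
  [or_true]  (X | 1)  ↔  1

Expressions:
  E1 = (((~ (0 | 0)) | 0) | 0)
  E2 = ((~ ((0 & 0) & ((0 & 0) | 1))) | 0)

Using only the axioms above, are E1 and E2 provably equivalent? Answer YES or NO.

YES

1. [or_false →] (0 | 0)  →  0;  E1 = (((~ 0) | 0) | 0)
2. [or_false →] (((~ 0) | 0) | 0)  →  ((~ 0) | 0)
3. [or_false →] ((~ 0) | 0)  →  (~ 0)
4. [and_false ←] 0  →  (0 & 0);  E1 = (~ (0 & 0))
5. [or_false ←] (~ (0 & 0))  →  ((~ (0 & 0)) | 0)
6. [absorb_and ←] (0 & 0)  →  ((0 & 0) & ((0 & 0) | 1));  this is E2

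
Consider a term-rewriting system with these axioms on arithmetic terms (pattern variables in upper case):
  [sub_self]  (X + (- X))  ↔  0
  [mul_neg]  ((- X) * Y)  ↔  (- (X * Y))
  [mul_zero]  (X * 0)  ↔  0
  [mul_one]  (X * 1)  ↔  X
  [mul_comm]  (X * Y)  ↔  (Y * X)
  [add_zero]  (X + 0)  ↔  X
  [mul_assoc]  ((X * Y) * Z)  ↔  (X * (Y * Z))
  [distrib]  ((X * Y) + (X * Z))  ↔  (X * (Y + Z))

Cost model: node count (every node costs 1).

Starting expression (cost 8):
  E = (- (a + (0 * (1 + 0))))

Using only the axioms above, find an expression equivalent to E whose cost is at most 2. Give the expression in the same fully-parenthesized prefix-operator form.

step 1: add_zero (→) rewrites (1 + 0) into 1, now (- (a + (0 * 1)))
step 2: mul_one (→) rewrites (0 * 1) into 0, now (- (a + 0))
step 3: add_zero (→) rewrites (a + 0) into a, reaching cost 2 (bound 2)

(- a)   [cost 2]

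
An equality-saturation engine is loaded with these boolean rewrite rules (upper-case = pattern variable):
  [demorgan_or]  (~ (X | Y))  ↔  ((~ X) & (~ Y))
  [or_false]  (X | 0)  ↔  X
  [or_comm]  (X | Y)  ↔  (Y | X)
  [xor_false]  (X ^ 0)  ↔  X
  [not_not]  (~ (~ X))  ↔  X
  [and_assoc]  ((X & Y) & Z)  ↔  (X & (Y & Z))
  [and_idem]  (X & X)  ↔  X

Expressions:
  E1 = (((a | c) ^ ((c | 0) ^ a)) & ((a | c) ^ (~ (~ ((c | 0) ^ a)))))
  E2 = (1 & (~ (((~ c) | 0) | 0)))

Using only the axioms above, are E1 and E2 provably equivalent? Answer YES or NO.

NO

All listed rules preserve value, hence provable equivalence implies equal values everywhere; look for a separating assignment.
a=0, c=1 gives E1 ↦ 0, E2 ↦ 1; values differ ⇒ not provably equivalent.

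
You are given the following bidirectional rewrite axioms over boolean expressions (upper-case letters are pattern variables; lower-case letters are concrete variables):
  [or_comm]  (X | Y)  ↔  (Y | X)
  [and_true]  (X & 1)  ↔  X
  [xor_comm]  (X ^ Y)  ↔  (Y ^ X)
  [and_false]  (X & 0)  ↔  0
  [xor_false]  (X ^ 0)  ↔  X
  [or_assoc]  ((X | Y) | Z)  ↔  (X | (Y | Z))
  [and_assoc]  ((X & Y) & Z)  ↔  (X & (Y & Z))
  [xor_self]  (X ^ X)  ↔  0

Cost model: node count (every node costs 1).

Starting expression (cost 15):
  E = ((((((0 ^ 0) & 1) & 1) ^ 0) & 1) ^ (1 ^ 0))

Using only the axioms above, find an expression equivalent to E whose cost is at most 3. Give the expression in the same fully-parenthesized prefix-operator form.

1. [and_true →] ((0 ^ 0) & 1)  →  (0 ^ 0);  E = (((((0 ^ 0) & 1) ^ 0) & 1) ^ (1 ^ 0))
2. [xor_false →] (1 ^ 0)  →  1;  E = (((((0 ^ 0) & 1) ^ 0) & 1) ^ 1)
3. [and_true →] ((((0 ^ 0) & 1) ^ 0) & 1)  →  (((0 ^ 0) & 1) ^ 0);  E = ((((0 ^ 0) & 1) ^ 0) ^ 1)
4. [xor_false →] (((0 ^ 0) & 1) ^ 0)  →  ((0 ^ 0) & 1);  E = (((0 ^ 0) & 1) ^ 1)
5. [xor_self →] (0 ^ 0)  →  0;  E = ((0 & 1) ^ 1)
6. [and_true →] (0 & 1)  →  0;  cost 3 ≤ 3, done

(0 ^ 1)   [cost 3]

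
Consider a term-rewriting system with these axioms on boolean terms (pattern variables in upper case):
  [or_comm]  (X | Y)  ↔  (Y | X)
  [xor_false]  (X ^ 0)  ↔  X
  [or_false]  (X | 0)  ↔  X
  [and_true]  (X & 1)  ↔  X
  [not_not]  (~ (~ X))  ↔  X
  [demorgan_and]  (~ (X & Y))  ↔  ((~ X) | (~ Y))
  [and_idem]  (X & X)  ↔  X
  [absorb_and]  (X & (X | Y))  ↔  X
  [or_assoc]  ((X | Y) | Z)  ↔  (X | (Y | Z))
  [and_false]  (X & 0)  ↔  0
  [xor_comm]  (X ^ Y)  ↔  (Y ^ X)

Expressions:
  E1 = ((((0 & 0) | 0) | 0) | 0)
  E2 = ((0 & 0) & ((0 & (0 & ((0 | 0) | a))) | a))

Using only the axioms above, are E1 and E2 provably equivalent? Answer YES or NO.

1. [or_false →] ((((0 & 0) | 0) | 0) | 0)  →  (((0 & 0) | 0) | 0)
2. [or_false →] (((0 & 0) | 0) | 0)  →  ((0 & 0) | 0)
3. [or_false →] ((0 & 0) | 0)  →  (0 & 0)
4. [absorb_and ←] (0 & 0)  →  ((0 & 0) & ((0 & 0) | a))
5. [absorb_and ←] 0  →  (0 & (0 | a));  E1 = ((0 & 0) & ((0 & (0 & (0 | a))) | a))
6. [or_false ←] 0  →  (0 | 0);  this is E2

YES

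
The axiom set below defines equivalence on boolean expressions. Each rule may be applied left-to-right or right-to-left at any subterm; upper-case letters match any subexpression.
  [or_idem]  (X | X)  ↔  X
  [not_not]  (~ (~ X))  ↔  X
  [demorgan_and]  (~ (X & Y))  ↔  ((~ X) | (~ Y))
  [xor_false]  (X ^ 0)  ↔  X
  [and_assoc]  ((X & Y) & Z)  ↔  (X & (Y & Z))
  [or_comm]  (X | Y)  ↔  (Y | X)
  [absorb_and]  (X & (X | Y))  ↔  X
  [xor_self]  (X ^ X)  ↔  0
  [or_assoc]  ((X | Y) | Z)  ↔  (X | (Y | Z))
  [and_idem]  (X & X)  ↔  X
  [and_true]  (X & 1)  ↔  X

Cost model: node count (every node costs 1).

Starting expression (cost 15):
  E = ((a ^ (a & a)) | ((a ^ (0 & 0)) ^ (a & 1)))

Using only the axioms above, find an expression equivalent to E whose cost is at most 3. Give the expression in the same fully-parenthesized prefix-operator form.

(1) (0 & 0)  =[and_idem →]=  0    ⊢ ((a ^ (a & a)) | ((a ^ 0) ^ (a & 1)))
(2) (a & 1)  =[and_true →]=  a    ⊢ ((a ^ (a & a)) | ((a ^ 0) ^ a))
(3) (a & a)  =[and_idem →]=  a    ⊢ ((a ^ a) | ((a ^ 0) ^ a))
(4) (a ^ 0)  =[xor_false →]=  a    ⊢ ((a ^ a) | (a ^ a))
(5) ((a ^ a) | (a ^ a))  =[or_idem →]=  (a ^ a)    ⊢ cost 3, within 3

(a ^ a)   [cost 3]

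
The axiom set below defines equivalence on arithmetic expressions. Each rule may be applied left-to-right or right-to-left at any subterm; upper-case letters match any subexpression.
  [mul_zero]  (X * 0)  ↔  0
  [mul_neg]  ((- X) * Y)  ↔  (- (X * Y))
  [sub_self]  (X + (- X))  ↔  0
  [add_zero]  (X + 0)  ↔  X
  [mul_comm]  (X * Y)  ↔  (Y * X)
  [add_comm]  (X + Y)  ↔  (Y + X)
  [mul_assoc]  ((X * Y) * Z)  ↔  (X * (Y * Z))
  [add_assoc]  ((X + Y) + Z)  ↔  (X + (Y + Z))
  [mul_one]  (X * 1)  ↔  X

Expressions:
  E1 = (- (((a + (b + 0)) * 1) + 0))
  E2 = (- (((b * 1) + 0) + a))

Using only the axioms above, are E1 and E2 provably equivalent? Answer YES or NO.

YES

step 1: add_zero (→) rewrites (((a + (b + 0)) * 1) + 0) into ((a + (b + 0)) * 1), now (- ((a + (b + 0)) * 1))
step 2: add_zero (→) rewrites (b + 0) into b, now (- ((a + b) * 1))
step 3: mul_one (→) rewrites ((a + b) * 1) into (a + b), now (- (a + b))
step 4: add_comm (→) rewrites (a + b) into (b + a), now (- (b + a))
step 5: add_zero (←) rewrites b into (b + 0), now (- ((b + 0) + a))
step 6: mul_one (←) rewrites b into (b * 1), which is E2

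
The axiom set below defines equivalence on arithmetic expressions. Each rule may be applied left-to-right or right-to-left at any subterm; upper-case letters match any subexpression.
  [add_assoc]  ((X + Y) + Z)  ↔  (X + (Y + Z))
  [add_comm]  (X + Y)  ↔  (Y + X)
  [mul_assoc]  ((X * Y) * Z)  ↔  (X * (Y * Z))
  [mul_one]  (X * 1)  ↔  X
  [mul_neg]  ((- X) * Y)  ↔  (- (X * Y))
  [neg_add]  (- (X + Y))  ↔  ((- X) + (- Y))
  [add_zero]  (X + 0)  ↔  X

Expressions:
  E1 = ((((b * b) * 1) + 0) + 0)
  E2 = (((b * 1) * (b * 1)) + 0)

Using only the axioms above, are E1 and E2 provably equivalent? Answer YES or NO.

step 1: mul_one (→) rewrites ((b * b) * 1) into (b * b), now (((b * b) + 0) + 0)
step 2: add_zero (→) rewrites (((b * b) + 0) + 0) into ((b * b) + 0)
step 3: mul_one (←) rewrites b into (b * 1), now (((b * 1) * b) + 0)
step 4: mul_one (←) rewrites b into (b * 1), which is E2

YES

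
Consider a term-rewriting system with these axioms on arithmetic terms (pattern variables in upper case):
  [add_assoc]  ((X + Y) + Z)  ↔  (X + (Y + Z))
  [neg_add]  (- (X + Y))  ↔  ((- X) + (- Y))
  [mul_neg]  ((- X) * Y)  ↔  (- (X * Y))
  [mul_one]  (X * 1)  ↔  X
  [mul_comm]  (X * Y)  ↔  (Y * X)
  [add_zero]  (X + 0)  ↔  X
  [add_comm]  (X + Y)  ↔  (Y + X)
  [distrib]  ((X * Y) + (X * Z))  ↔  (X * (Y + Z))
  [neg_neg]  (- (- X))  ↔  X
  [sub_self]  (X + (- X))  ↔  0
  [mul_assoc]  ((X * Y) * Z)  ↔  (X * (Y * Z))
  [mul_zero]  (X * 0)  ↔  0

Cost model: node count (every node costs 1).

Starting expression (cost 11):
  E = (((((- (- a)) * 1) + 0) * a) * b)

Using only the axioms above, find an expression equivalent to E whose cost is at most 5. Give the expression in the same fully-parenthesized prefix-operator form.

1. [neg_neg →] (- (- a))  →  a;  E = ((((a * 1) + 0) * a) * b)
2. [add_zero →] ((a * 1) + 0)  →  (a * 1);  E = (((a * 1) * a) * b)
3. [mul_one →] (a * 1)  →  a;  cost 5 ≤ 5, done

((a * a) * b)   [cost 5]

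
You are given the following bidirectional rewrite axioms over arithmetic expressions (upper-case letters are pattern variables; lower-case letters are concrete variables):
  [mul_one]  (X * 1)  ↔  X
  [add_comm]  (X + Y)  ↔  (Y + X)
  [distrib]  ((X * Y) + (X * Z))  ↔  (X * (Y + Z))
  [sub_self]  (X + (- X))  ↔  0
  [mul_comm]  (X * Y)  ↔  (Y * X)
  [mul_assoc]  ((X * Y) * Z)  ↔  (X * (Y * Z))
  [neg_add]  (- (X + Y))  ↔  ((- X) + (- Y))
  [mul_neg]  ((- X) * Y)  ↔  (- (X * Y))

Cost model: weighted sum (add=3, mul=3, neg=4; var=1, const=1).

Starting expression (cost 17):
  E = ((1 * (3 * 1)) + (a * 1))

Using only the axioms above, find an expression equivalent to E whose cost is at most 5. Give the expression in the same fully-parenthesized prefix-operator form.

(a + 3)   [cost 5]

(1) (3 * 1)  =[mul_one →]=  3    ⊢ ((1 * 3) + (a * 1))
(2) (1 * 3)  =[mul_comm →]=  (3 * 1)    ⊢ ((3 * 1) + (a * 1))
(3) (3 * 1)  =[mul_one →]=  3    ⊢ (3 + (a * 1))
(4) (3 + (a * 1))  =[add_comm →]=  ((a * 1) + 3)
(5) (a * 1)  =[mul_one →]=  a    ⊢ cost 5, within 5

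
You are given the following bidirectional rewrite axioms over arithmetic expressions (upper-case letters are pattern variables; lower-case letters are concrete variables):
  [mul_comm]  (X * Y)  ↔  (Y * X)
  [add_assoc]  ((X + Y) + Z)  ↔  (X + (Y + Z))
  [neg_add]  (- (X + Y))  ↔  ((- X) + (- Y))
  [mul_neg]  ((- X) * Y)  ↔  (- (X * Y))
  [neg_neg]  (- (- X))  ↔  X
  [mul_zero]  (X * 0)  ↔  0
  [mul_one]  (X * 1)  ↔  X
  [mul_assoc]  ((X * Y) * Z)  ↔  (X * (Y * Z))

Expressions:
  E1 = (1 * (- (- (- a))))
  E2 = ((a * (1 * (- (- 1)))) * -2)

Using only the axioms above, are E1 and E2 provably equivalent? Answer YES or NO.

NO

Every axiom is a valid identity, so a rewrite proof would force E1 and E2 to agree under every assignment.
At a=1: E1 = -1 but E2 = -2; they differ, so no derivation exists.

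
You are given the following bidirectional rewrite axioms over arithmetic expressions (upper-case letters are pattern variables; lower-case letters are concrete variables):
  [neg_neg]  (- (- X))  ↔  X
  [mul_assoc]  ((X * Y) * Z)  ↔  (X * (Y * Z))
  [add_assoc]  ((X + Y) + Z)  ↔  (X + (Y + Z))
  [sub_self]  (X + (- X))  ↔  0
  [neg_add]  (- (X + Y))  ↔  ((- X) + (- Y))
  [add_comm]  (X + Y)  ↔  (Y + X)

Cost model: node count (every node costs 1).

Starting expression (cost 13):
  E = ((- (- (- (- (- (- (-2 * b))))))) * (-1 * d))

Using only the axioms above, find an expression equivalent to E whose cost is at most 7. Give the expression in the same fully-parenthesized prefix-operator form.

((-2 * b) * (-1 * d))   [cost 7]

1. [neg_neg →] (- (- (- (- (-2 * b)))))  →  (- (- (-2 * b)));  E = ((- (- (- (- (-2 * b))))) * (-1 * d))
2. [neg_neg →] (- (- (- (- (-2 * b)))))  →  (- (- (-2 * b)));  E = ((- (- (-2 * b))) * (-1 * d))
3. [neg_neg →] (- (- (-2 * b)))  →  (-2 * b);  cost 7 ≤ 7, done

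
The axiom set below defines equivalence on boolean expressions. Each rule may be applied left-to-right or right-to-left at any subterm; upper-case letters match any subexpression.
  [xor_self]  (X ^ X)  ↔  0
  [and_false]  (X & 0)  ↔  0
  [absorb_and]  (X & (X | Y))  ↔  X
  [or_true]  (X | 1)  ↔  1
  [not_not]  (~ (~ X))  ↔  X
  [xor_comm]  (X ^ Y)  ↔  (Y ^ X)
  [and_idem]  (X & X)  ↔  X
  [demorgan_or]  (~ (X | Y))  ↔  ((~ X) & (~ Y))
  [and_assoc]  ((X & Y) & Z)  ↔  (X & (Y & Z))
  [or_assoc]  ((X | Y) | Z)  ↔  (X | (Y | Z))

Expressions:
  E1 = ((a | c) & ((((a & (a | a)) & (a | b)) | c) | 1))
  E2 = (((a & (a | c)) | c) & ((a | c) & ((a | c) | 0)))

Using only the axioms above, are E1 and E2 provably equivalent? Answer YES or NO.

(1) (a & (a | a))  =[absorb_and →]=  a    ⊢ ((a | c) & (((a & (a | b)) | c) | 1))
(2) (a & (a | b))  =[absorb_and →]=  a    ⊢ ((a | c) & ((a | c) | 1))
(3) ((a | c) & ((a | c) | 1))  =[absorb_and →]=  (a | c)
(4) (a | c)  =[and_idem ←]=  ((a | c) & (a | c))
(5) a  =[absorb_and ←]=  (a & (a | c))    ⊢ (((a & (a | c)) | c) & (a | c))
(6) (a | c)  =[absorb_and ←]=  ((a | c) & ((a | c) | 0))    ⊢ E2

YES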